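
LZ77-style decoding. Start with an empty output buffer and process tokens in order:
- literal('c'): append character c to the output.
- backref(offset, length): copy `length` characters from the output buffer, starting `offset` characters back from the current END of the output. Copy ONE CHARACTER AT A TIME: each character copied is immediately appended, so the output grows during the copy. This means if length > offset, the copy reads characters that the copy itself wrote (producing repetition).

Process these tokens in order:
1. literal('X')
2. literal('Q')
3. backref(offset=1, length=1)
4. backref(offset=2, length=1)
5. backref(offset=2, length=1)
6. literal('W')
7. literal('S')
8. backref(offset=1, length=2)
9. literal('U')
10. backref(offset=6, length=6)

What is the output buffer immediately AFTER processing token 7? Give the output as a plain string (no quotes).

Token 1: literal('X'). Output: "X"
Token 2: literal('Q'). Output: "XQ"
Token 3: backref(off=1, len=1). Copied 'Q' from pos 1. Output: "XQQ"
Token 4: backref(off=2, len=1). Copied 'Q' from pos 1. Output: "XQQQ"
Token 5: backref(off=2, len=1). Copied 'Q' from pos 2. Output: "XQQQQ"
Token 6: literal('W'). Output: "XQQQQW"
Token 7: literal('S'). Output: "XQQQQWS"

Answer: XQQQQWS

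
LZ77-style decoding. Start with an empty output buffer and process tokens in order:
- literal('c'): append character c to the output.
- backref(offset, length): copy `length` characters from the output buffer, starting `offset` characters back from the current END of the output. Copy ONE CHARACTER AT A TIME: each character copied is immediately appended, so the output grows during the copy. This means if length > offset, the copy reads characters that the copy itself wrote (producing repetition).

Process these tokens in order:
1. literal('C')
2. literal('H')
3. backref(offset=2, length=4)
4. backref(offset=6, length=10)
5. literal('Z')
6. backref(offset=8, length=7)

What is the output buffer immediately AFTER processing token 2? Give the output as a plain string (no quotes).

Token 1: literal('C'). Output: "C"
Token 2: literal('H'). Output: "CH"

Answer: CH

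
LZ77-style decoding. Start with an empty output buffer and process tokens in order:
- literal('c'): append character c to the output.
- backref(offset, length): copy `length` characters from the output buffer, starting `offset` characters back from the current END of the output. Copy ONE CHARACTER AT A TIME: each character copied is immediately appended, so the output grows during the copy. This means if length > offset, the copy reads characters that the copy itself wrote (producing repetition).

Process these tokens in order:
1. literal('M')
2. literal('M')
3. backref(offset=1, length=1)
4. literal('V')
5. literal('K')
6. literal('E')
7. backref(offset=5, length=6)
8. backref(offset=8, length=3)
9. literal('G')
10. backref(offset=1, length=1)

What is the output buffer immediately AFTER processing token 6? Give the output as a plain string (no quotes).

Token 1: literal('M'). Output: "M"
Token 2: literal('M'). Output: "MM"
Token 3: backref(off=1, len=1). Copied 'M' from pos 1. Output: "MMM"
Token 4: literal('V'). Output: "MMMV"
Token 5: literal('K'). Output: "MMMVK"
Token 6: literal('E'). Output: "MMMVKE"

Answer: MMMVKE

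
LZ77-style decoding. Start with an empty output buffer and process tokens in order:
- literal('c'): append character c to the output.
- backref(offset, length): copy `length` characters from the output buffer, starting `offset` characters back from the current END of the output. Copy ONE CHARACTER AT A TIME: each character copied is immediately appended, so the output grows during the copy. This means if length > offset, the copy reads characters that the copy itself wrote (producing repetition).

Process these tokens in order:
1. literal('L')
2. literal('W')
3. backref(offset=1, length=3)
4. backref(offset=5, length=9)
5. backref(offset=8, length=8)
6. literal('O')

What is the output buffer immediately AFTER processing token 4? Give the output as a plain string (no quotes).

Answer: LWWWWLWWWWLWWW

Derivation:
Token 1: literal('L'). Output: "L"
Token 2: literal('W'). Output: "LW"
Token 3: backref(off=1, len=3) (overlapping!). Copied 'WWW' from pos 1. Output: "LWWWW"
Token 4: backref(off=5, len=9) (overlapping!). Copied 'LWWWWLWWW' from pos 0. Output: "LWWWWLWWWWLWWW"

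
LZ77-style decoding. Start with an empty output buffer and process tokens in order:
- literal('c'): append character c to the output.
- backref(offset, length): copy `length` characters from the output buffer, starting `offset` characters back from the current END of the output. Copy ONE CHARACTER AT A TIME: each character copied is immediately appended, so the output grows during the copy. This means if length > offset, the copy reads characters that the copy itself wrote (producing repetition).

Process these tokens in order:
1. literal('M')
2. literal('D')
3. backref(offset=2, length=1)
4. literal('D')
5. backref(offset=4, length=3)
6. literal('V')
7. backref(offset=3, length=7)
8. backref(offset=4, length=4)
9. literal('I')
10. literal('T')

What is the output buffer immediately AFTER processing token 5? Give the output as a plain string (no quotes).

Answer: MDMDMDM

Derivation:
Token 1: literal('M'). Output: "M"
Token 2: literal('D'). Output: "MD"
Token 3: backref(off=2, len=1). Copied 'M' from pos 0. Output: "MDM"
Token 4: literal('D'). Output: "MDMD"
Token 5: backref(off=4, len=3). Copied 'MDM' from pos 0. Output: "MDMDMDM"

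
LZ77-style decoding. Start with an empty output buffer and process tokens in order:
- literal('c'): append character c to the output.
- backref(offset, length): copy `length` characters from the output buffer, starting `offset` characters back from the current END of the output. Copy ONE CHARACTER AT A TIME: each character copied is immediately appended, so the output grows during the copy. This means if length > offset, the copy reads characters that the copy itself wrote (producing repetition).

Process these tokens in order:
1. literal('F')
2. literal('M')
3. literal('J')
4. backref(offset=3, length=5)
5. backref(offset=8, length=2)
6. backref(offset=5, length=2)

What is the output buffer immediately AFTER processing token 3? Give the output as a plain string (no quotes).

Answer: FMJ

Derivation:
Token 1: literal('F'). Output: "F"
Token 2: literal('M'). Output: "FM"
Token 3: literal('J'). Output: "FMJ"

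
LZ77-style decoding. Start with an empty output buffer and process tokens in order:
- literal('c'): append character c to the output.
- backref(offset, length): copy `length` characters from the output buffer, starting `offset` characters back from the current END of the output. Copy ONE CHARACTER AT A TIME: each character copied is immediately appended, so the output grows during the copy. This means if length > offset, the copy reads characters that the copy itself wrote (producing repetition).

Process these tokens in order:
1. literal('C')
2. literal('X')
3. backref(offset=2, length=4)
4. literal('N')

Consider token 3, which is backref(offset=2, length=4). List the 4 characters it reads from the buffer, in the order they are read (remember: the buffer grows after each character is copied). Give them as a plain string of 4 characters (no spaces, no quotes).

Answer: CXCX

Derivation:
Token 1: literal('C'). Output: "C"
Token 2: literal('X'). Output: "CX"
Token 3: backref(off=2, len=4). Buffer before: "CX" (len 2)
  byte 1: read out[0]='C', append. Buffer now: "CXC"
  byte 2: read out[1]='X', append. Buffer now: "CXCX"
  byte 3: read out[2]='C', append. Buffer now: "CXCXC"
  byte 4: read out[3]='X', append. Buffer now: "CXCXCX"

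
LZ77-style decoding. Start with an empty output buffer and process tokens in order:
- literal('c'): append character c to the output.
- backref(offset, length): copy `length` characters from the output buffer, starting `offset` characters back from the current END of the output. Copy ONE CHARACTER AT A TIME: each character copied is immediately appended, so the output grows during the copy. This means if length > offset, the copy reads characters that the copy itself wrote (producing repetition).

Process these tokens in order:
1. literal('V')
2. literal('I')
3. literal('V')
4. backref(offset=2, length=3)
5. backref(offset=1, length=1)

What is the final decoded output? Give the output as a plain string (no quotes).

Answer: VIVIVII

Derivation:
Token 1: literal('V'). Output: "V"
Token 2: literal('I'). Output: "VI"
Token 3: literal('V'). Output: "VIV"
Token 4: backref(off=2, len=3) (overlapping!). Copied 'IVI' from pos 1. Output: "VIVIVI"
Token 5: backref(off=1, len=1). Copied 'I' from pos 5. Output: "VIVIVII"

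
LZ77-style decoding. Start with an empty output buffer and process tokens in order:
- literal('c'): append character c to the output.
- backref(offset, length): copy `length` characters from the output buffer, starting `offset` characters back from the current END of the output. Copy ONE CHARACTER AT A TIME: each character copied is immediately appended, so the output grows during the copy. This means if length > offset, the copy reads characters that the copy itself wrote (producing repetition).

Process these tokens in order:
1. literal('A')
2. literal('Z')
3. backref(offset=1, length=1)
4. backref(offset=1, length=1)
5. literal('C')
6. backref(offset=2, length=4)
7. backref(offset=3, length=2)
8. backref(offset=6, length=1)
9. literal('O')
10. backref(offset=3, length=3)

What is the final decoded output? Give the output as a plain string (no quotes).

Answer: AZZZCZCZCCZZOZZO

Derivation:
Token 1: literal('A'). Output: "A"
Token 2: literal('Z'). Output: "AZ"
Token 3: backref(off=1, len=1). Copied 'Z' from pos 1. Output: "AZZ"
Token 4: backref(off=1, len=1). Copied 'Z' from pos 2. Output: "AZZZ"
Token 5: literal('C'). Output: "AZZZC"
Token 6: backref(off=2, len=4) (overlapping!). Copied 'ZCZC' from pos 3. Output: "AZZZCZCZC"
Token 7: backref(off=3, len=2). Copied 'CZ' from pos 6. Output: "AZZZCZCZCCZ"
Token 8: backref(off=6, len=1). Copied 'Z' from pos 5. Output: "AZZZCZCZCCZZ"
Token 9: literal('O'). Output: "AZZZCZCZCCZZO"
Token 10: backref(off=3, len=3). Copied 'ZZO' from pos 10. Output: "AZZZCZCZCCZZOZZO"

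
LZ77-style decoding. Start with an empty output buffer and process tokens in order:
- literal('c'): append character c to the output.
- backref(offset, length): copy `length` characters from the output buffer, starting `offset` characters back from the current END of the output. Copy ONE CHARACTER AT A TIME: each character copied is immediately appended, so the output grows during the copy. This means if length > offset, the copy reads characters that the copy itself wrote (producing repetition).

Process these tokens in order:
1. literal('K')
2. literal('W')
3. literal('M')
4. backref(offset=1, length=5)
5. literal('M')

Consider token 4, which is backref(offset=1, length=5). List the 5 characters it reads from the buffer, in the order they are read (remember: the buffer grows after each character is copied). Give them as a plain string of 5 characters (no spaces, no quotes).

Answer: MMMMM

Derivation:
Token 1: literal('K'). Output: "K"
Token 2: literal('W'). Output: "KW"
Token 3: literal('M'). Output: "KWM"
Token 4: backref(off=1, len=5). Buffer before: "KWM" (len 3)
  byte 1: read out[2]='M', append. Buffer now: "KWMM"
  byte 2: read out[3]='M', append. Buffer now: "KWMMM"
  byte 3: read out[4]='M', append. Buffer now: "KWMMMM"
  byte 4: read out[5]='M', append. Buffer now: "KWMMMMM"
  byte 5: read out[6]='M', append. Buffer now: "KWMMMMMM"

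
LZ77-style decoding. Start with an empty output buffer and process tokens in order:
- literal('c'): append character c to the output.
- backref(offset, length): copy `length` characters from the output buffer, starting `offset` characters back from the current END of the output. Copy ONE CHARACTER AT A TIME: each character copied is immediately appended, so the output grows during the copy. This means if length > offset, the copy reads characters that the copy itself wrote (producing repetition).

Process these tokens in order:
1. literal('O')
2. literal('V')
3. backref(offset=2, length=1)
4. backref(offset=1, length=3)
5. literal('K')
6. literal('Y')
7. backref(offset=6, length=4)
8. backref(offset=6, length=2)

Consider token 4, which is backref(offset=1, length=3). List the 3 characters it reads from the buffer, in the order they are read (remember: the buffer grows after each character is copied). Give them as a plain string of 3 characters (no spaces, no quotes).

Token 1: literal('O'). Output: "O"
Token 2: literal('V'). Output: "OV"
Token 3: backref(off=2, len=1). Copied 'O' from pos 0. Output: "OVO"
Token 4: backref(off=1, len=3). Buffer before: "OVO" (len 3)
  byte 1: read out[2]='O', append. Buffer now: "OVOO"
  byte 2: read out[3]='O', append. Buffer now: "OVOOO"
  byte 3: read out[4]='O', append. Buffer now: "OVOOOO"

Answer: OOO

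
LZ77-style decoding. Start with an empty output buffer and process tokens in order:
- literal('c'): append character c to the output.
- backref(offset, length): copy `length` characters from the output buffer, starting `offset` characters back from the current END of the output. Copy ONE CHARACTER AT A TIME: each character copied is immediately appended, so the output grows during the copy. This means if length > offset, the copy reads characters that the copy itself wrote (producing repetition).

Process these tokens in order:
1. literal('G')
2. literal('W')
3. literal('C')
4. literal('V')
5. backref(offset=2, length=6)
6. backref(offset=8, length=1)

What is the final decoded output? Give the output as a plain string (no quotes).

Token 1: literal('G'). Output: "G"
Token 2: literal('W'). Output: "GW"
Token 3: literal('C'). Output: "GWC"
Token 4: literal('V'). Output: "GWCV"
Token 5: backref(off=2, len=6) (overlapping!). Copied 'CVCVCV' from pos 2. Output: "GWCVCVCVCV"
Token 6: backref(off=8, len=1). Copied 'C' from pos 2. Output: "GWCVCVCVCVC"

Answer: GWCVCVCVCVC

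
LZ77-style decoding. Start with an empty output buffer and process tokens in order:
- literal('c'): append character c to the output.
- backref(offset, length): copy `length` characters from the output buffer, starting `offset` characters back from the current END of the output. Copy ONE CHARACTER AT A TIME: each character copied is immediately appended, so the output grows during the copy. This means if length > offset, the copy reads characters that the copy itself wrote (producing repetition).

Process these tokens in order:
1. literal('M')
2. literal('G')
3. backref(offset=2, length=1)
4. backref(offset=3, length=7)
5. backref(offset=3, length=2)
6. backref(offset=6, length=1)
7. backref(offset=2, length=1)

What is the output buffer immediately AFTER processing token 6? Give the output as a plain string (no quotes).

Answer: MGMMGMMGMMGMM

Derivation:
Token 1: literal('M'). Output: "M"
Token 2: literal('G'). Output: "MG"
Token 3: backref(off=2, len=1). Copied 'M' from pos 0. Output: "MGM"
Token 4: backref(off=3, len=7) (overlapping!). Copied 'MGMMGMM' from pos 0. Output: "MGMMGMMGMM"
Token 5: backref(off=3, len=2). Copied 'GM' from pos 7. Output: "MGMMGMMGMMGM"
Token 6: backref(off=6, len=1). Copied 'M' from pos 6. Output: "MGMMGMMGMMGMM"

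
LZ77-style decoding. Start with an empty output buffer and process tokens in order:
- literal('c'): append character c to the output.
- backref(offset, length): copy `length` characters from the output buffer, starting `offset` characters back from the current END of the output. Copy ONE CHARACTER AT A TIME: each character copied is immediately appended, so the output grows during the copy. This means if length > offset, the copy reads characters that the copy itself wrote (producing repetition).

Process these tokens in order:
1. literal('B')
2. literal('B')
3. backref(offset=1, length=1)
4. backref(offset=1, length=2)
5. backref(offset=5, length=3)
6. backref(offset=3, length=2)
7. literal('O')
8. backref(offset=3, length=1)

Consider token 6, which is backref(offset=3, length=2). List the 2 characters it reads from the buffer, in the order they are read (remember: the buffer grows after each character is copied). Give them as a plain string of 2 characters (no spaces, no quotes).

Answer: BB

Derivation:
Token 1: literal('B'). Output: "B"
Token 2: literal('B'). Output: "BB"
Token 3: backref(off=1, len=1). Copied 'B' from pos 1. Output: "BBB"
Token 4: backref(off=1, len=2) (overlapping!). Copied 'BB' from pos 2. Output: "BBBBB"
Token 5: backref(off=5, len=3). Copied 'BBB' from pos 0. Output: "BBBBBBBB"
Token 6: backref(off=3, len=2). Buffer before: "BBBBBBBB" (len 8)
  byte 1: read out[5]='B', append. Buffer now: "BBBBBBBBB"
  byte 2: read out[6]='B', append. Buffer now: "BBBBBBBBBB"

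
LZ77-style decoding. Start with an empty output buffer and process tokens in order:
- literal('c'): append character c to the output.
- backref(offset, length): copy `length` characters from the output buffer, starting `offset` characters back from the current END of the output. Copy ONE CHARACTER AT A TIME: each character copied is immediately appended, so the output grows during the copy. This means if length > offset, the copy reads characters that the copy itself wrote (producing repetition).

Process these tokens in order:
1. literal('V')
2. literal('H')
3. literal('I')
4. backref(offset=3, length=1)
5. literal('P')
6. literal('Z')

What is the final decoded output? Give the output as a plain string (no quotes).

Token 1: literal('V'). Output: "V"
Token 2: literal('H'). Output: "VH"
Token 3: literal('I'). Output: "VHI"
Token 4: backref(off=3, len=1). Copied 'V' from pos 0. Output: "VHIV"
Token 5: literal('P'). Output: "VHIVP"
Token 6: literal('Z'). Output: "VHIVPZ"

Answer: VHIVPZ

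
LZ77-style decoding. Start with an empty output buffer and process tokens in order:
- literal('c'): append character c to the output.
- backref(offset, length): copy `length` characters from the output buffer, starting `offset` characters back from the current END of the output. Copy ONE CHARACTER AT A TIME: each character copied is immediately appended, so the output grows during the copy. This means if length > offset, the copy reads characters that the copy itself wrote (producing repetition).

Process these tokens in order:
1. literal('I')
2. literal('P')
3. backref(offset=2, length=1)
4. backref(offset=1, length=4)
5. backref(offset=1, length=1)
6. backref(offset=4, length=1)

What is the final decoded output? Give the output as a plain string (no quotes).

Answer: IPIIIIIII

Derivation:
Token 1: literal('I'). Output: "I"
Token 2: literal('P'). Output: "IP"
Token 3: backref(off=2, len=1). Copied 'I' from pos 0. Output: "IPI"
Token 4: backref(off=1, len=4) (overlapping!). Copied 'IIII' from pos 2. Output: "IPIIIII"
Token 5: backref(off=1, len=1). Copied 'I' from pos 6. Output: "IPIIIIII"
Token 6: backref(off=4, len=1). Copied 'I' from pos 4. Output: "IPIIIIIII"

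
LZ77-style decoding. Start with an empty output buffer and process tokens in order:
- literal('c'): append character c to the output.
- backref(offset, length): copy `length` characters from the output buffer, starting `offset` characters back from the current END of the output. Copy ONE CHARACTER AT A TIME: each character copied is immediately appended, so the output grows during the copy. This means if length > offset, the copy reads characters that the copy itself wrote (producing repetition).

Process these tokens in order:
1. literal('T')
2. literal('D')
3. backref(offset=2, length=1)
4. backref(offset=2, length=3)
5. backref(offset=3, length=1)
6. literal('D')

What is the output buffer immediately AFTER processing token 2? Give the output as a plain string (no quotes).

Token 1: literal('T'). Output: "T"
Token 2: literal('D'). Output: "TD"

Answer: TD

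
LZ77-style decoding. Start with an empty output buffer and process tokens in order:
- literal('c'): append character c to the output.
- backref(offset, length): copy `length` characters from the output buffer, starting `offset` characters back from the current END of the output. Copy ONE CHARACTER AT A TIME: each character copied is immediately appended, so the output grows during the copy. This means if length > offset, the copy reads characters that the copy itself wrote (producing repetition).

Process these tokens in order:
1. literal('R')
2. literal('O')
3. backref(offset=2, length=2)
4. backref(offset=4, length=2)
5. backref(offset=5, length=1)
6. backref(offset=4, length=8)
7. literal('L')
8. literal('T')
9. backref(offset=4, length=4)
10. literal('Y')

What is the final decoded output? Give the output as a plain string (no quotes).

Token 1: literal('R'). Output: "R"
Token 2: literal('O'). Output: "RO"
Token 3: backref(off=2, len=2). Copied 'RO' from pos 0. Output: "RORO"
Token 4: backref(off=4, len=2). Copied 'RO' from pos 0. Output: "RORORO"
Token 5: backref(off=5, len=1). Copied 'O' from pos 1. Output: "ROROROO"
Token 6: backref(off=4, len=8) (overlapping!). Copied 'OROOOROO' from pos 3. Output: "ROROROOOROOOROO"
Token 7: literal('L'). Output: "ROROROOOROOOROOL"
Token 8: literal('T'). Output: "ROROROOOROOOROOLT"
Token 9: backref(off=4, len=4). Copied 'OOLT' from pos 13. Output: "ROROROOOROOOROOLTOOLT"
Token 10: literal('Y'). Output: "ROROROOOROOOROOLTOOLTY"

Answer: ROROROOOROOOROOLTOOLTY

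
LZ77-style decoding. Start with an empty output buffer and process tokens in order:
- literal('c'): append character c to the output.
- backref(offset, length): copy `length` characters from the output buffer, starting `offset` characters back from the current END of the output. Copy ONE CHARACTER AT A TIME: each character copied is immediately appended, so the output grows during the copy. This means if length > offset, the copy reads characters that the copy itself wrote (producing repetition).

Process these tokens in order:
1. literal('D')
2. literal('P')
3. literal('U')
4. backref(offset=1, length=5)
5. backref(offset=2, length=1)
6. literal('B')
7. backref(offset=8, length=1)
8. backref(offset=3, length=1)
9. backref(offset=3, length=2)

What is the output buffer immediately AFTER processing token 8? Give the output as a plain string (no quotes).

Token 1: literal('D'). Output: "D"
Token 2: literal('P'). Output: "DP"
Token 3: literal('U'). Output: "DPU"
Token 4: backref(off=1, len=5) (overlapping!). Copied 'UUUUU' from pos 2. Output: "DPUUUUUU"
Token 5: backref(off=2, len=1). Copied 'U' from pos 6. Output: "DPUUUUUUU"
Token 6: literal('B'). Output: "DPUUUUUUUB"
Token 7: backref(off=8, len=1). Copied 'U' from pos 2. Output: "DPUUUUUUUBU"
Token 8: backref(off=3, len=1). Copied 'U' from pos 8. Output: "DPUUUUUUUBUU"

Answer: DPUUUUUUUBUU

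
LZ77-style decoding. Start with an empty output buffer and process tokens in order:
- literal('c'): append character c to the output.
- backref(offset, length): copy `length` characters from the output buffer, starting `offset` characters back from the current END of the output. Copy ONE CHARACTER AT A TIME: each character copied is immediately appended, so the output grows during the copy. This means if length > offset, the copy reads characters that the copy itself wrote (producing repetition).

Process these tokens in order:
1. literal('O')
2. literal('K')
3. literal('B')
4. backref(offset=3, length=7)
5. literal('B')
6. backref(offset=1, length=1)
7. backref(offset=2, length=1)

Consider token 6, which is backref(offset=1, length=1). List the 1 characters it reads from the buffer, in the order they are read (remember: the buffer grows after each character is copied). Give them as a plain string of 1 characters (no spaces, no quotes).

Token 1: literal('O'). Output: "O"
Token 2: literal('K'). Output: "OK"
Token 3: literal('B'). Output: "OKB"
Token 4: backref(off=3, len=7) (overlapping!). Copied 'OKBOKBO' from pos 0. Output: "OKBOKBOKBO"
Token 5: literal('B'). Output: "OKBOKBOKBOB"
Token 6: backref(off=1, len=1). Buffer before: "OKBOKBOKBOB" (len 11)
  byte 1: read out[10]='B', append. Buffer now: "OKBOKBOKBOBB"

Answer: B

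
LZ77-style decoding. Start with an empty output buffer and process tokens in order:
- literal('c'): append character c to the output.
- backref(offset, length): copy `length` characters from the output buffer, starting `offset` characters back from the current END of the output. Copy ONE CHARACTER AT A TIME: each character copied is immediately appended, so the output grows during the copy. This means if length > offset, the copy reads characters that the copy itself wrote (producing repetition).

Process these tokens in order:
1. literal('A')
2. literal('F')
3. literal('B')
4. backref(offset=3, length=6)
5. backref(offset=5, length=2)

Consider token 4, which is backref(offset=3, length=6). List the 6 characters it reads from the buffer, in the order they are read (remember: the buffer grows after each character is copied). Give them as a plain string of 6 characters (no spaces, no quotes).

Token 1: literal('A'). Output: "A"
Token 2: literal('F'). Output: "AF"
Token 3: literal('B'). Output: "AFB"
Token 4: backref(off=3, len=6). Buffer before: "AFB" (len 3)
  byte 1: read out[0]='A', append. Buffer now: "AFBA"
  byte 2: read out[1]='F', append. Buffer now: "AFBAF"
  byte 3: read out[2]='B', append. Buffer now: "AFBAFB"
  byte 4: read out[3]='A', append. Buffer now: "AFBAFBA"
  byte 5: read out[4]='F', append. Buffer now: "AFBAFBAF"
  byte 6: read out[5]='B', append. Buffer now: "AFBAFBAFB"

Answer: AFBAFB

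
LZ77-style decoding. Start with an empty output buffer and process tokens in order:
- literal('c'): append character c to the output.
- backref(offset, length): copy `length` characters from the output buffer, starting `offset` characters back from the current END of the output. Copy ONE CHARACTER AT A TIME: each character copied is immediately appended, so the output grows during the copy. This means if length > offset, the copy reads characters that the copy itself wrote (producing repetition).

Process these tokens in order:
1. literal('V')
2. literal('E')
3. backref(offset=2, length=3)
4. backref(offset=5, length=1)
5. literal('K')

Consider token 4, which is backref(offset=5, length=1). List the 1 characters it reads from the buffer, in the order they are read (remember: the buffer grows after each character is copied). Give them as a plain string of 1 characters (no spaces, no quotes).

Answer: V

Derivation:
Token 1: literal('V'). Output: "V"
Token 2: literal('E'). Output: "VE"
Token 3: backref(off=2, len=3) (overlapping!). Copied 'VEV' from pos 0. Output: "VEVEV"
Token 4: backref(off=5, len=1). Buffer before: "VEVEV" (len 5)
  byte 1: read out[0]='V', append. Buffer now: "VEVEVV"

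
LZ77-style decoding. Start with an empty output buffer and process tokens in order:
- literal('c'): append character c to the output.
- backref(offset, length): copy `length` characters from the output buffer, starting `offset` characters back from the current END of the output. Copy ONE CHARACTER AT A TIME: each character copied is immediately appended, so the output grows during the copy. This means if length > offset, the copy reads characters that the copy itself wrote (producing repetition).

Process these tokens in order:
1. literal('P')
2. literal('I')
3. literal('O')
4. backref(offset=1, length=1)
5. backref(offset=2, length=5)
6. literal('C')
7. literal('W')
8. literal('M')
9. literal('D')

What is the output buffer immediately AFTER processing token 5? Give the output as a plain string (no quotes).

Token 1: literal('P'). Output: "P"
Token 2: literal('I'). Output: "PI"
Token 3: literal('O'). Output: "PIO"
Token 4: backref(off=1, len=1). Copied 'O' from pos 2. Output: "PIOO"
Token 5: backref(off=2, len=5) (overlapping!). Copied 'OOOOO' from pos 2. Output: "PIOOOOOOO"

Answer: PIOOOOOOO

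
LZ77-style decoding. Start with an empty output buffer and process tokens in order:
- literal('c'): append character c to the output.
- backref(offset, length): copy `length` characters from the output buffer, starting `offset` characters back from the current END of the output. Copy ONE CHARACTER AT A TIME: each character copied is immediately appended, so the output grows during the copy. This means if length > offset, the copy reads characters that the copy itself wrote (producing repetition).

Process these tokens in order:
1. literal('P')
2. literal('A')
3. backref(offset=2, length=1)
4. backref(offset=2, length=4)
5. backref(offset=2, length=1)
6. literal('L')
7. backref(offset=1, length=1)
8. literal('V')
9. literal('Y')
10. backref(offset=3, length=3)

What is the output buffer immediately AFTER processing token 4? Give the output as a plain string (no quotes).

Token 1: literal('P'). Output: "P"
Token 2: literal('A'). Output: "PA"
Token 3: backref(off=2, len=1). Copied 'P' from pos 0. Output: "PAP"
Token 4: backref(off=2, len=4) (overlapping!). Copied 'APAP' from pos 1. Output: "PAPAPAP"

Answer: PAPAPAP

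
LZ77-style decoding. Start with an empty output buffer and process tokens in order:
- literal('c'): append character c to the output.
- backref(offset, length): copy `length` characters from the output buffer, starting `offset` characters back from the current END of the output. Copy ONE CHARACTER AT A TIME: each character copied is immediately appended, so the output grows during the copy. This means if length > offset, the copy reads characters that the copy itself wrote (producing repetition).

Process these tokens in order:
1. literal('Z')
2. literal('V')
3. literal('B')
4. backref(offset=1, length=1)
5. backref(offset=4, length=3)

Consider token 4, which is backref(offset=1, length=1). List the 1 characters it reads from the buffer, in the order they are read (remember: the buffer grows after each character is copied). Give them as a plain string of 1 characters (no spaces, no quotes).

Token 1: literal('Z'). Output: "Z"
Token 2: literal('V'). Output: "ZV"
Token 3: literal('B'). Output: "ZVB"
Token 4: backref(off=1, len=1). Buffer before: "ZVB" (len 3)
  byte 1: read out[2]='B', append. Buffer now: "ZVBB"

Answer: B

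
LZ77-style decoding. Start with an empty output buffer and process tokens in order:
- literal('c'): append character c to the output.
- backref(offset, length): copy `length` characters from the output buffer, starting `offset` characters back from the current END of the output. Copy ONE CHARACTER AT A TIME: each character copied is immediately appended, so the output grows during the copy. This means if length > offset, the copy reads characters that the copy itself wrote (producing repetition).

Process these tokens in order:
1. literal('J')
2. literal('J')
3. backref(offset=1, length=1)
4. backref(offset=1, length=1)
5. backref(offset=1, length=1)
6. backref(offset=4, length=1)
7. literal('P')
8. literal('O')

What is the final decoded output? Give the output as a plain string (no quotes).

Answer: JJJJJJPO

Derivation:
Token 1: literal('J'). Output: "J"
Token 2: literal('J'). Output: "JJ"
Token 3: backref(off=1, len=1). Copied 'J' from pos 1. Output: "JJJ"
Token 4: backref(off=1, len=1). Copied 'J' from pos 2. Output: "JJJJ"
Token 5: backref(off=1, len=1). Copied 'J' from pos 3. Output: "JJJJJ"
Token 6: backref(off=4, len=1). Copied 'J' from pos 1. Output: "JJJJJJ"
Token 7: literal('P'). Output: "JJJJJJP"
Token 8: literal('O'). Output: "JJJJJJPO"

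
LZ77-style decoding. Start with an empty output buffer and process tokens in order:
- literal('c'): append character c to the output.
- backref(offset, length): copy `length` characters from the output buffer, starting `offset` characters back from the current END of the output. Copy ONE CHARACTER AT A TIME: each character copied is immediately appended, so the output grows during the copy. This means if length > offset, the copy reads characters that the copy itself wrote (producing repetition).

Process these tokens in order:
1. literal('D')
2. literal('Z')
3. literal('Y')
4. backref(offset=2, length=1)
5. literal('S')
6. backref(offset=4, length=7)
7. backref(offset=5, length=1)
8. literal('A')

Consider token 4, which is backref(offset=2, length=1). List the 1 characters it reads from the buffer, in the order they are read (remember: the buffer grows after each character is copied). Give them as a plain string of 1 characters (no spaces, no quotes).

Answer: Z

Derivation:
Token 1: literal('D'). Output: "D"
Token 2: literal('Z'). Output: "DZ"
Token 3: literal('Y'). Output: "DZY"
Token 4: backref(off=2, len=1). Buffer before: "DZY" (len 3)
  byte 1: read out[1]='Z', append. Buffer now: "DZYZ"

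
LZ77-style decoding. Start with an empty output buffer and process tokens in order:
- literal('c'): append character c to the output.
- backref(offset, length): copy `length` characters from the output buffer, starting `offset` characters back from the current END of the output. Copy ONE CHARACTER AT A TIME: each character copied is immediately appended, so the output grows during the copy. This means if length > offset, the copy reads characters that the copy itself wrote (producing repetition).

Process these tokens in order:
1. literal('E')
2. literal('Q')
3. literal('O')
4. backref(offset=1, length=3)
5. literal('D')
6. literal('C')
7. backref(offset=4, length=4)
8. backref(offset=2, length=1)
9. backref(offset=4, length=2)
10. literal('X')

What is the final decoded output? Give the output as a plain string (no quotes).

Token 1: literal('E'). Output: "E"
Token 2: literal('Q'). Output: "EQ"
Token 3: literal('O'). Output: "EQO"
Token 4: backref(off=1, len=3) (overlapping!). Copied 'OOO' from pos 2. Output: "EQOOOO"
Token 5: literal('D'). Output: "EQOOOOD"
Token 6: literal('C'). Output: "EQOOOODC"
Token 7: backref(off=4, len=4). Copied 'OODC' from pos 4. Output: "EQOOOODCOODC"
Token 8: backref(off=2, len=1). Copied 'D' from pos 10. Output: "EQOOOODCOODCD"
Token 9: backref(off=4, len=2). Copied 'OD' from pos 9. Output: "EQOOOODCOODCDOD"
Token 10: literal('X'). Output: "EQOOOODCOODCDODX"

Answer: EQOOOODCOODCDODX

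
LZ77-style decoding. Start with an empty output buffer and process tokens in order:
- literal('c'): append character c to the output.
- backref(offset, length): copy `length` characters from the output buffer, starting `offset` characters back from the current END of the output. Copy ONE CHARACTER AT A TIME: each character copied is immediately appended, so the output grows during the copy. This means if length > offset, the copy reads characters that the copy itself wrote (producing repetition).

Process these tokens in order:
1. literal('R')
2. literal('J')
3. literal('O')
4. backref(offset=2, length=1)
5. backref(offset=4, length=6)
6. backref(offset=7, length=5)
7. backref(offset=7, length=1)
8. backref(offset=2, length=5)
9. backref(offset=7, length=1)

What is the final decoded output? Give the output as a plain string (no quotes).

Answer: RJOJRJOJRJJRJOJRJRJRJJ

Derivation:
Token 1: literal('R'). Output: "R"
Token 2: literal('J'). Output: "RJ"
Token 3: literal('O'). Output: "RJO"
Token 4: backref(off=2, len=1). Copied 'J' from pos 1. Output: "RJOJ"
Token 5: backref(off=4, len=6) (overlapping!). Copied 'RJOJRJ' from pos 0. Output: "RJOJRJOJRJ"
Token 6: backref(off=7, len=5). Copied 'JRJOJ' from pos 3. Output: "RJOJRJOJRJJRJOJ"
Token 7: backref(off=7, len=1). Copied 'R' from pos 8. Output: "RJOJRJOJRJJRJOJR"
Token 8: backref(off=2, len=5) (overlapping!). Copied 'JRJRJ' from pos 14. Output: "RJOJRJOJRJJRJOJRJRJRJ"
Token 9: backref(off=7, len=1). Copied 'J' from pos 14. Output: "RJOJRJOJRJJRJOJRJRJRJJ"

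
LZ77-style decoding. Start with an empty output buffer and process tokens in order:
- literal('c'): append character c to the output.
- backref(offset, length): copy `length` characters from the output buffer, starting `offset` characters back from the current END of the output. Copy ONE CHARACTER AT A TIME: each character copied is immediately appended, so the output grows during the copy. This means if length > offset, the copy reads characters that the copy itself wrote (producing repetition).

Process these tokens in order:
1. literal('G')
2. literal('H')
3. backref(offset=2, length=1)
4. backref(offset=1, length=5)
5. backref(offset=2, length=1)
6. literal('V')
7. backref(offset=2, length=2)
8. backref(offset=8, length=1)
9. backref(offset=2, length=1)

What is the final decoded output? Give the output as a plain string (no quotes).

Answer: GHGGGGGGGVGVGV

Derivation:
Token 1: literal('G'). Output: "G"
Token 2: literal('H'). Output: "GH"
Token 3: backref(off=2, len=1). Copied 'G' from pos 0. Output: "GHG"
Token 4: backref(off=1, len=5) (overlapping!). Copied 'GGGGG' from pos 2. Output: "GHGGGGGG"
Token 5: backref(off=2, len=1). Copied 'G' from pos 6. Output: "GHGGGGGGG"
Token 6: literal('V'). Output: "GHGGGGGGGV"
Token 7: backref(off=2, len=2). Copied 'GV' from pos 8. Output: "GHGGGGGGGVGV"
Token 8: backref(off=8, len=1). Copied 'G' from pos 4. Output: "GHGGGGGGGVGVG"
Token 9: backref(off=2, len=1). Copied 'V' from pos 11. Output: "GHGGGGGGGVGVGV"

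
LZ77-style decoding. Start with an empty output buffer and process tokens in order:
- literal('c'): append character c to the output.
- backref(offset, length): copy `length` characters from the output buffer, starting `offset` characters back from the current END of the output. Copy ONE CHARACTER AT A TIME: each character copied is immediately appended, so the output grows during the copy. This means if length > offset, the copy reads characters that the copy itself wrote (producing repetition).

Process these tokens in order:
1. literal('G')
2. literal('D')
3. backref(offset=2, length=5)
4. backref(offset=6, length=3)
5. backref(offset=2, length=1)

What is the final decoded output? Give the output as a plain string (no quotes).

Answer: GDGDGDGDGDG

Derivation:
Token 1: literal('G'). Output: "G"
Token 2: literal('D'). Output: "GD"
Token 3: backref(off=2, len=5) (overlapping!). Copied 'GDGDG' from pos 0. Output: "GDGDGDG"
Token 4: backref(off=6, len=3). Copied 'DGD' from pos 1. Output: "GDGDGDGDGD"
Token 5: backref(off=2, len=1). Copied 'G' from pos 8. Output: "GDGDGDGDGDG"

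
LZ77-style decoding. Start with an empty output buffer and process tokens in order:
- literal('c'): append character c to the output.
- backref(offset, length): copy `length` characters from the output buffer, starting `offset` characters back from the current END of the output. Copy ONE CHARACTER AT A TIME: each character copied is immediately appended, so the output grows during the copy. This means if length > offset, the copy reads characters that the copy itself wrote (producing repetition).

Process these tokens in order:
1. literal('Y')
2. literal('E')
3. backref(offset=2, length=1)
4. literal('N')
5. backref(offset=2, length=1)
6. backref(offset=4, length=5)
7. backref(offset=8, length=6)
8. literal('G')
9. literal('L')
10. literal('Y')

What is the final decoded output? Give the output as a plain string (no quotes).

Token 1: literal('Y'). Output: "Y"
Token 2: literal('E'). Output: "YE"
Token 3: backref(off=2, len=1). Copied 'Y' from pos 0. Output: "YEY"
Token 4: literal('N'). Output: "YEYN"
Token 5: backref(off=2, len=1). Copied 'Y' from pos 2. Output: "YEYNY"
Token 6: backref(off=4, len=5) (overlapping!). Copied 'EYNYE' from pos 1. Output: "YEYNYEYNYE"
Token 7: backref(off=8, len=6). Copied 'YNYEYN' from pos 2. Output: "YEYNYEYNYEYNYEYN"
Token 8: literal('G'). Output: "YEYNYEYNYEYNYEYNG"
Token 9: literal('L'). Output: "YEYNYEYNYEYNYEYNGL"
Token 10: literal('Y'). Output: "YEYNYEYNYEYNYEYNGLY"

Answer: YEYNYEYNYEYNYEYNGLY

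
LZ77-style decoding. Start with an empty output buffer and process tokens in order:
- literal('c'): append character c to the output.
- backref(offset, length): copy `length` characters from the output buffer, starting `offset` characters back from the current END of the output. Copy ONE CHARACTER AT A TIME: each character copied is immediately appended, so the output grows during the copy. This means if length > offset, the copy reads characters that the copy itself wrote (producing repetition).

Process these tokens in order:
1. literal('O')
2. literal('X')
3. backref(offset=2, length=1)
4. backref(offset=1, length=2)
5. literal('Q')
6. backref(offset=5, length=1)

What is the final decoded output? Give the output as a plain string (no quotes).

Token 1: literal('O'). Output: "O"
Token 2: literal('X'). Output: "OX"
Token 3: backref(off=2, len=1). Copied 'O' from pos 0. Output: "OXO"
Token 4: backref(off=1, len=2) (overlapping!). Copied 'OO' from pos 2. Output: "OXOOO"
Token 5: literal('Q'). Output: "OXOOOQ"
Token 6: backref(off=5, len=1). Copied 'X' from pos 1. Output: "OXOOOQX"

Answer: OXOOOQX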